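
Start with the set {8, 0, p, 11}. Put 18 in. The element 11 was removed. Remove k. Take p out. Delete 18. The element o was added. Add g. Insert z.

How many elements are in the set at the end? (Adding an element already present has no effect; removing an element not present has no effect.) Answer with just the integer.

Answer: 5

Derivation:
Tracking the set through each operation:
Start: {0, 11, 8, p}
Event 1 (add 18): added. Set: {0, 11, 18, 8, p}
Event 2 (remove 11): removed. Set: {0, 18, 8, p}
Event 3 (remove k): not present, no change. Set: {0, 18, 8, p}
Event 4 (remove p): removed. Set: {0, 18, 8}
Event 5 (remove 18): removed. Set: {0, 8}
Event 6 (add o): added. Set: {0, 8, o}
Event 7 (add g): added. Set: {0, 8, g, o}
Event 8 (add z): added. Set: {0, 8, g, o, z}

Final set: {0, 8, g, o, z} (size 5)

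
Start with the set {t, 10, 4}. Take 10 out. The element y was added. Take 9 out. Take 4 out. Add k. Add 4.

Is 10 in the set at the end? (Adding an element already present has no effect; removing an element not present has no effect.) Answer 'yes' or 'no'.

Answer: no

Derivation:
Tracking the set through each operation:
Start: {10, 4, t}
Event 1 (remove 10): removed. Set: {4, t}
Event 2 (add y): added. Set: {4, t, y}
Event 3 (remove 9): not present, no change. Set: {4, t, y}
Event 4 (remove 4): removed. Set: {t, y}
Event 5 (add k): added. Set: {k, t, y}
Event 6 (add 4): added. Set: {4, k, t, y}

Final set: {4, k, t, y} (size 4)
10 is NOT in the final set.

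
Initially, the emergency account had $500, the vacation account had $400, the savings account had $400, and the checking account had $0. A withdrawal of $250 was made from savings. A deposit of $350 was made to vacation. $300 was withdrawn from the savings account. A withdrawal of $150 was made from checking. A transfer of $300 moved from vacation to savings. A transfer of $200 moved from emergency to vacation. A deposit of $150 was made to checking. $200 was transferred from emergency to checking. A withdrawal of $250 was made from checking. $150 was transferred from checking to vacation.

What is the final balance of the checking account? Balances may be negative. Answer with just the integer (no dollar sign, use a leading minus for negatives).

Tracking account balances step by step:
Start: emergency=500, vacation=400, savings=400, checking=0
Event 1 (withdraw 250 from savings): savings: 400 - 250 = 150. Balances: emergency=500, vacation=400, savings=150, checking=0
Event 2 (deposit 350 to vacation): vacation: 400 + 350 = 750. Balances: emergency=500, vacation=750, savings=150, checking=0
Event 3 (withdraw 300 from savings): savings: 150 - 300 = -150. Balances: emergency=500, vacation=750, savings=-150, checking=0
Event 4 (withdraw 150 from checking): checking: 0 - 150 = -150. Balances: emergency=500, vacation=750, savings=-150, checking=-150
Event 5 (transfer 300 vacation -> savings): vacation: 750 - 300 = 450, savings: -150 + 300 = 150. Balances: emergency=500, vacation=450, savings=150, checking=-150
Event 6 (transfer 200 emergency -> vacation): emergency: 500 - 200 = 300, vacation: 450 + 200 = 650. Balances: emergency=300, vacation=650, savings=150, checking=-150
Event 7 (deposit 150 to checking): checking: -150 + 150 = 0. Balances: emergency=300, vacation=650, savings=150, checking=0
Event 8 (transfer 200 emergency -> checking): emergency: 300 - 200 = 100, checking: 0 + 200 = 200. Balances: emergency=100, vacation=650, savings=150, checking=200
Event 9 (withdraw 250 from checking): checking: 200 - 250 = -50. Balances: emergency=100, vacation=650, savings=150, checking=-50
Event 10 (transfer 150 checking -> vacation): checking: -50 - 150 = -200, vacation: 650 + 150 = 800. Balances: emergency=100, vacation=800, savings=150, checking=-200

Final balance of checking: -200

Answer: -200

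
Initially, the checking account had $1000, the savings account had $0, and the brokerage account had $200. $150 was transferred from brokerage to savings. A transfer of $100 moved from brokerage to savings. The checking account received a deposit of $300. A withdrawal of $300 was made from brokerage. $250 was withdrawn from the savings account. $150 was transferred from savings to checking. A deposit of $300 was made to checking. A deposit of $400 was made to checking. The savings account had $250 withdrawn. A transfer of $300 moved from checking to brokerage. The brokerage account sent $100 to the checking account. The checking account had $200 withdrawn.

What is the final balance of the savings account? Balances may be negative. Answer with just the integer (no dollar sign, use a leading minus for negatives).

Answer: -400

Derivation:
Tracking account balances step by step:
Start: checking=1000, savings=0, brokerage=200
Event 1 (transfer 150 brokerage -> savings): brokerage: 200 - 150 = 50, savings: 0 + 150 = 150. Balances: checking=1000, savings=150, brokerage=50
Event 2 (transfer 100 brokerage -> savings): brokerage: 50 - 100 = -50, savings: 150 + 100 = 250. Balances: checking=1000, savings=250, brokerage=-50
Event 3 (deposit 300 to checking): checking: 1000 + 300 = 1300. Balances: checking=1300, savings=250, brokerage=-50
Event 4 (withdraw 300 from brokerage): brokerage: -50 - 300 = -350. Balances: checking=1300, savings=250, brokerage=-350
Event 5 (withdraw 250 from savings): savings: 250 - 250 = 0. Balances: checking=1300, savings=0, brokerage=-350
Event 6 (transfer 150 savings -> checking): savings: 0 - 150 = -150, checking: 1300 + 150 = 1450. Balances: checking=1450, savings=-150, brokerage=-350
Event 7 (deposit 300 to checking): checking: 1450 + 300 = 1750. Balances: checking=1750, savings=-150, brokerage=-350
Event 8 (deposit 400 to checking): checking: 1750 + 400 = 2150. Balances: checking=2150, savings=-150, brokerage=-350
Event 9 (withdraw 250 from savings): savings: -150 - 250 = -400. Balances: checking=2150, savings=-400, brokerage=-350
Event 10 (transfer 300 checking -> brokerage): checking: 2150 - 300 = 1850, brokerage: -350 + 300 = -50. Balances: checking=1850, savings=-400, brokerage=-50
Event 11 (transfer 100 brokerage -> checking): brokerage: -50 - 100 = -150, checking: 1850 + 100 = 1950. Balances: checking=1950, savings=-400, brokerage=-150
Event 12 (withdraw 200 from checking): checking: 1950 - 200 = 1750. Balances: checking=1750, savings=-400, brokerage=-150

Final balance of savings: -400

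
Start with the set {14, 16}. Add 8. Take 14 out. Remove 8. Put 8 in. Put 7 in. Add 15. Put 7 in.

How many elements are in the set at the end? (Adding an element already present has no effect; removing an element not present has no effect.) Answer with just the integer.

Answer: 4

Derivation:
Tracking the set through each operation:
Start: {14, 16}
Event 1 (add 8): added. Set: {14, 16, 8}
Event 2 (remove 14): removed. Set: {16, 8}
Event 3 (remove 8): removed. Set: {16}
Event 4 (add 8): added. Set: {16, 8}
Event 5 (add 7): added. Set: {16, 7, 8}
Event 6 (add 15): added. Set: {15, 16, 7, 8}
Event 7 (add 7): already present, no change. Set: {15, 16, 7, 8}

Final set: {15, 16, 7, 8} (size 4)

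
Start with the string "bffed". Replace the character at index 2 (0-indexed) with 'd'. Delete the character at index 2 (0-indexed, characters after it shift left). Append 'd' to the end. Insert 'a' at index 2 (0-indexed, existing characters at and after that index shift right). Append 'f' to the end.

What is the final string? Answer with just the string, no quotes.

Applying each edit step by step:
Start: "bffed"
Op 1 (replace idx 2: 'f' -> 'd'): "bffed" -> "bfded"
Op 2 (delete idx 2 = 'd'): "bfded" -> "bfed"
Op 3 (append 'd'): "bfed" -> "bfedd"
Op 4 (insert 'a' at idx 2): "bfedd" -> "bfaedd"
Op 5 (append 'f'): "bfaedd" -> "bfaeddf"

Answer: bfaeddf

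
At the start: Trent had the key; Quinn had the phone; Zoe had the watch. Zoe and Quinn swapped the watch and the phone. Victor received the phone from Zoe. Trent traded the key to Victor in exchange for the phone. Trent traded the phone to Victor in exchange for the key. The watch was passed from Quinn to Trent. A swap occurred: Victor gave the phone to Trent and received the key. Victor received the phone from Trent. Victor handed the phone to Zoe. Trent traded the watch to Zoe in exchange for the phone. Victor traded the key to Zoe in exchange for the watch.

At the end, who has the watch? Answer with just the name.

Tracking all object holders:
Start: key:Trent, phone:Quinn, watch:Zoe
Event 1 (swap watch<->phone: now watch:Quinn, phone:Zoe). State: key:Trent, phone:Zoe, watch:Quinn
Event 2 (give phone: Zoe -> Victor). State: key:Trent, phone:Victor, watch:Quinn
Event 3 (swap key<->phone: now key:Victor, phone:Trent). State: key:Victor, phone:Trent, watch:Quinn
Event 4 (swap phone<->key: now phone:Victor, key:Trent). State: key:Trent, phone:Victor, watch:Quinn
Event 5 (give watch: Quinn -> Trent). State: key:Trent, phone:Victor, watch:Trent
Event 6 (swap phone<->key: now phone:Trent, key:Victor). State: key:Victor, phone:Trent, watch:Trent
Event 7 (give phone: Trent -> Victor). State: key:Victor, phone:Victor, watch:Trent
Event 8 (give phone: Victor -> Zoe). State: key:Victor, phone:Zoe, watch:Trent
Event 9 (swap watch<->phone: now watch:Zoe, phone:Trent). State: key:Victor, phone:Trent, watch:Zoe
Event 10 (swap key<->watch: now key:Zoe, watch:Victor). State: key:Zoe, phone:Trent, watch:Victor

Final state: key:Zoe, phone:Trent, watch:Victor
The watch is held by Victor.

Answer: Victor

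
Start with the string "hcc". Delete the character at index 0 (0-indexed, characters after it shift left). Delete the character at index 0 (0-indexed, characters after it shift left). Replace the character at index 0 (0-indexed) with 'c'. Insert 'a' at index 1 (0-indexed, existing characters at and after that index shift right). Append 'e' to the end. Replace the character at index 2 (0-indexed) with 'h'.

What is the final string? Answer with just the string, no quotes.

Applying each edit step by step:
Start: "hcc"
Op 1 (delete idx 0 = 'h'): "hcc" -> "cc"
Op 2 (delete idx 0 = 'c'): "cc" -> "c"
Op 3 (replace idx 0: 'c' -> 'c'): "c" -> "c"
Op 4 (insert 'a' at idx 1): "c" -> "ca"
Op 5 (append 'e'): "ca" -> "cae"
Op 6 (replace idx 2: 'e' -> 'h'): "cae" -> "cah"

Answer: cah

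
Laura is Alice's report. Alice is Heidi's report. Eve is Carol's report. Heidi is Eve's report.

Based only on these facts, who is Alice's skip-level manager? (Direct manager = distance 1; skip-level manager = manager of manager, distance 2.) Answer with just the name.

Answer: Eve

Derivation:
Reconstructing the manager chain from the given facts:
  Carol -> Eve -> Heidi -> Alice -> Laura
(each arrow means 'manager of the next')
Positions in the chain (0 = top):
  position of Carol: 0
  position of Eve: 1
  position of Heidi: 2
  position of Alice: 3
  position of Laura: 4

Alice is at position 3; the skip-level manager is 2 steps up the chain, i.e. position 1: Eve.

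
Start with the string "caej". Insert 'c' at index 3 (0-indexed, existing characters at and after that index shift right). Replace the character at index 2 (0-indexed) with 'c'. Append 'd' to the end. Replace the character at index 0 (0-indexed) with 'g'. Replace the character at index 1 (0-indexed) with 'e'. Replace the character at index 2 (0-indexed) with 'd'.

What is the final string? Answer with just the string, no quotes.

Applying each edit step by step:
Start: "caej"
Op 1 (insert 'c' at idx 3): "caej" -> "caecj"
Op 2 (replace idx 2: 'e' -> 'c'): "caecj" -> "caccj"
Op 3 (append 'd'): "caccj" -> "caccjd"
Op 4 (replace idx 0: 'c' -> 'g'): "caccjd" -> "gaccjd"
Op 5 (replace idx 1: 'a' -> 'e'): "gaccjd" -> "geccjd"
Op 6 (replace idx 2: 'c' -> 'd'): "geccjd" -> "gedcjd"

Answer: gedcjd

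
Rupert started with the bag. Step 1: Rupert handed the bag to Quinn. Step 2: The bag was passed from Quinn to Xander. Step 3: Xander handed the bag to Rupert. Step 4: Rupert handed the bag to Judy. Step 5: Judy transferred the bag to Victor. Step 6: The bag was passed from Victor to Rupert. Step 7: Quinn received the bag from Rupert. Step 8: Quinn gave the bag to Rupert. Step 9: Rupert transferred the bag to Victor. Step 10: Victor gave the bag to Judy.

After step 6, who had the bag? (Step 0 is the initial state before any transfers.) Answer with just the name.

Tracking the bag holder through step 6:
After step 0 (start): Rupert
After step 1: Quinn
After step 2: Xander
After step 3: Rupert
After step 4: Judy
After step 5: Victor
After step 6: Rupert

At step 6, the holder is Rupert.

Answer: Rupert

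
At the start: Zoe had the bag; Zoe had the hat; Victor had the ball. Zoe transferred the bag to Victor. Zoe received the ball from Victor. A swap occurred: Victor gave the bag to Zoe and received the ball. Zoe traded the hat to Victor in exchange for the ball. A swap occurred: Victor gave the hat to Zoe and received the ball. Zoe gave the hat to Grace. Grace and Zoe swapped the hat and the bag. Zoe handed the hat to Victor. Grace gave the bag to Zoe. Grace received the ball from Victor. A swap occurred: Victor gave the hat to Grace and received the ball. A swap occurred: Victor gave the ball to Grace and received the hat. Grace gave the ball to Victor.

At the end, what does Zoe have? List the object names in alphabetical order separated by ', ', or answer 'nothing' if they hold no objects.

Tracking all object holders:
Start: bag:Zoe, hat:Zoe, ball:Victor
Event 1 (give bag: Zoe -> Victor). State: bag:Victor, hat:Zoe, ball:Victor
Event 2 (give ball: Victor -> Zoe). State: bag:Victor, hat:Zoe, ball:Zoe
Event 3 (swap bag<->ball: now bag:Zoe, ball:Victor). State: bag:Zoe, hat:Zoe, ball:Victor
Event 4 (swap hat<->ball: now hat:Victor, ball:Zoe). State: bag:Zoe, hat:Victor, ball:Zoe
Event 5 (swap hat<->ball: now hat:Zoe, ball:Victor). State: bag:Zoe, hat:Zoe, ball:Victor
Event 6 (give hat: Zoe -> Grace). State: bag:Zoe, hat:Grace, ball:Victor
Event 7 (swap hat<->bag: now hat:Zoe, bag:Grace). State: bag:Grace, hat:Zoe, ball:Victor
Event 8 (give hat: Zoe -> Victor). State: bag:Grace, hat:Victor, ball:Victor
Event 9 (give bag: Grace -> Zoe). State: bag:Zoe, hat:Victor, ball:Victor
Event 10 (give ball: Victor -> Grace). State: bag:Zoe, hat:Victor, ball:Grace
Event 11 (swap hat<->ball: now hat:Grace, ball:Victor). State: bag:Zoe, hat:Grace, ball:Victor
Event 12 (swap ball<->hat: now ball:Grace, hat:Victor). State: bag:Zoe, hat:Victor, ball:Grace
Event 13 (give ball: Grace -> Victor). State: bag:Zoe, hat:Victor, ball:Victor

Final state: bag:Zoe, hat:Victor, ball:Victor
Zoe holds: bag.

Answer: bag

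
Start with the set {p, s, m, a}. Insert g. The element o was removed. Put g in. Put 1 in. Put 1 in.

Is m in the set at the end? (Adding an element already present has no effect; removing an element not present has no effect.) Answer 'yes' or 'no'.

Tracking the set through each operation:
Start: {a, m, p, s}
Event 1 (add g): added. Set: {a, g, m, p, s}
Event 2 (remove o): not present, no change. Set: {a, g, m, p, s}
Event 3 (add g): already present, no change. Set: {a, g, m, p, s}
Event 4 (add 1): added. Set: {1, a, g, m, p, s}
Event 5 (add 1): already present, no change. Set: {1, a, g, m, p, s}

Final set: {1, a, g, m, p, s} (size 6)
m is in the final set.

Answer: yes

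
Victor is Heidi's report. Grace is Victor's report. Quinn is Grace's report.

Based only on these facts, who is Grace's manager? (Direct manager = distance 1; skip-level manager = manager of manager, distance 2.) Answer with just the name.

Answer: Victor

Derivation:
Reconstructing the manager chain from the given facts:
  Heidi -> Victor -> Grace -> Quinn
(each arrow means 'manager of the next')
Positions in the chain (0 = top):
  position of Heidi: 0
  position of Victor: 1
  position of Grace: 2
  position of Quinn: 3

Grace is at position 2; the manager is 1 step up the chain, i.e. position 1: Victor.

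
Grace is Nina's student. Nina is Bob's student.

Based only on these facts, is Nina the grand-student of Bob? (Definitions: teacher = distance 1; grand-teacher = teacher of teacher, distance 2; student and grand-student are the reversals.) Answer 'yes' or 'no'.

Reconstructing the teacher chain from the given facts:
  Bob -> Nina -> Grace
(each arrow means 'teacher of the next')
Positions in the chain (0 = top):
  position of Bob: 0
  position of Nina: 1
  position of Grace: 2

Nina is at position 1, Bob is at position 0; signed distance (j - i) = -1.
'grand-student' requires j - i = -2. Actual distance is -1, so the relation does NOT hold.

Answer: no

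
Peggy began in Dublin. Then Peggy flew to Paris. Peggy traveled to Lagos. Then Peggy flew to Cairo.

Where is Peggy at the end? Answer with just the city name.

Tracking Peggy's location:
Start: Peggy is in Dublin.
After move 1: Dublin -> Paris. Peggy is in Paris.
After move 2: Paris -> Lagos. Peggy is in Lagos.
After move 3: Lagos -> Cairo. Peggy is in Cairo.

Answer: Cairo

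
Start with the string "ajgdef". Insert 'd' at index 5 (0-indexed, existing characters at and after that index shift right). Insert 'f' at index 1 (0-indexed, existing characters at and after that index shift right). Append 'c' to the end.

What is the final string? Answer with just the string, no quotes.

Applying each edit step by step:
Start: "ajgdef"
Op 1 (insert 'd' at idx 5): "ajgdef" -> "ajgdedf"
Op 2 (insert 'f' at idx 1): "ajgdedf" -> "afjgdedf"
Op 3 (append 'c'): "afjgdedf" -> "afjgdedfc"

Answer: afjgdedfc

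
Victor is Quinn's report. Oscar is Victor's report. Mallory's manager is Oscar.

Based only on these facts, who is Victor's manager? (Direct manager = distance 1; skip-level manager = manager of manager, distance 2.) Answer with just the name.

Answer: Quinn

Derivation:
Reconstructing the manager chain from the given facts:
  Quinn -> Victor -> Oscar -> Mallory
(each arrow means 'manager of the next')
Positions in the chain (0 = top):
  position of Quinn: 0
  position of Victor: 1
  position of Oscar: 2
  position of Mallory: 3

Victor is at position 1; the manager is 1 step up the chain, i.e. position 0: Quinn.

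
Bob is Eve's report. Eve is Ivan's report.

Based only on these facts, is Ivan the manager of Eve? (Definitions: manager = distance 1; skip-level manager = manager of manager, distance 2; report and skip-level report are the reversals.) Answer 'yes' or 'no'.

Answer: yes

Derivation:
Reconstructing the manager chain from the given facts:
  Ivan -> Eve -> Bob
(each arrow means 'manager of the next')
Positions in the chain (0 = top):
  position of Ivan: 0
  position of Eve: 1
  position of Bob: 2

Ivan is at position 0, Eve is at position 1; signed distance (j - i) = 1.
'manager' requires j - i = 1. Actual distance is 1, so the relation HOLDS.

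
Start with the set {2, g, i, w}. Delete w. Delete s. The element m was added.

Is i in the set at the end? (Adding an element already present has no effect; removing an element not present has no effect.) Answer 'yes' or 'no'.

Tracking the set through each operation:
Start: {2, g, i, w}
Event 1 (remove w): removed. Set: {2, g, i}
Event 2 (remove s): not present, no change. Set: {2, g, i}
Event 3 (add m): added. Set: {2, g, i, m}

Final set: {2, g, i, m} (size 4)
i is in the final set.

Answer: yes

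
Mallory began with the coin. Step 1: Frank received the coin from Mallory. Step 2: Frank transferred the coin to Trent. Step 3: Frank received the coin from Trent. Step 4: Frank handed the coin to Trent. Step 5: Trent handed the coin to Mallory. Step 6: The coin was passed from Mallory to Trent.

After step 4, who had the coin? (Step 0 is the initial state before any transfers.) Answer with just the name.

Answer: Trent

Derivation:
Tracking the coin holder through step 4:
After step 0 (start): Mallory
After step 1: Frank
After step 2: Trent
After step 3: Frank
After step 4: Trent

At step 4, the holder is Trent.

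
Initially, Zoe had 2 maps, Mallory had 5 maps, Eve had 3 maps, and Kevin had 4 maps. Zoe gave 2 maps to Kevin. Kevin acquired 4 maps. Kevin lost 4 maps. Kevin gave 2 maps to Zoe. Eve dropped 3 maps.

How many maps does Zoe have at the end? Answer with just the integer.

Tracking counts step by step:
Start: Zoe=2, Mallory=5, Eve=3, Kevin=4
Event 1 (Zoe -> Kevin, 2): Zoe: 2 -> 0, Kevin: 4 -> 6. State: Zoe=0, Mallory=5, Eve=3, Kevin=6
Event 2 (Kevin +4): Kevin: 6 -> 10. State: Zoe=0, Mallory=5, Eve=3, Kevin=10
Event 3 (Kevin -4): Kevin: 10 -> 6. State: Zoe=0, Mallory=5, Eve=3, Kevin=6
Event 4 (Kevin -> Zoe, 2): Kevin: 6 -> 4, Zoe: 0 -> 2. State: Zoe=2, Mallory=5, Eve=3, Kevin=4
Event 5 (Eve -3): Eve: 3 -> 0. State: Zoe=2, Mallory=5, Eve=0, Kevin=4

Zoe's final count: 2

Answer: 2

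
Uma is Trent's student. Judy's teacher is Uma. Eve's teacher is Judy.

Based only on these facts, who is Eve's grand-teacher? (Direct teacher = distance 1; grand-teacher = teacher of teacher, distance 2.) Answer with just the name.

Answer: Uma

Derivation:
Reconstructing the teacher chain from the given facts:
  Trent -> Uma -> Judy -> Eve
(each arrow means 'teacher of the next')
Positions in the chain (0 = top):
  position of Trent: 0
  position of Uma: 1
  position of Judy: 2
  position of Eve: 3

Eve is at position 3; the grand-teacher is 2 steps up the chain, i.e. position 1: Uma.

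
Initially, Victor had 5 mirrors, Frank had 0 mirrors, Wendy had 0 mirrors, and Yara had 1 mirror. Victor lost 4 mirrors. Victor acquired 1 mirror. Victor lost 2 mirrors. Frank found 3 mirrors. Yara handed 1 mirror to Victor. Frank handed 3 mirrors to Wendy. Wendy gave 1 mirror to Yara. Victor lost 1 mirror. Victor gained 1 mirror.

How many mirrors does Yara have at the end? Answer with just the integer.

Tracking counts step by step:
Start: Victor=5, Frank=0, Wendy=0, Yara=1
Event 1 (Victor -4): Victor: 5 -> 1. State: Victor=1, Frank=0, Wendy=0, Yara=1
Event 2 (Victor +1): Victor: 1 -> 2. State: Victor=2, Frank=0, Wendy=0, Yara=1
Event 3 (Victor -2): Victor: 2 -> 0. State: Victor=0, Frank=0, Wendy=0, Yara=1
Event 4 (Frank +3): Frank: 0 -> 3. State: Victor=0, Frank=3, Wendy=0, Yara=1
Event 5 (Yara -> Victor, 1): Yara: 1 -> 0, Victor: 0 -> 1. State: Victor=1, Frank=3, Wendy=0, Yara=0
Event 6 (Frank -> Wendy, 3): Frank: 3 -> 0, Wendy: 0 -> 3. State: Victor=1, Frank=0, Wendy=3, Yara=0
Event 7 (Wendy -> Yara, 1): Wendy: 3 -> 2, Yara: 0 -> 1. State: Victor=1, Frank=0, Wendy=2, Yara=1
Event 8 (Victor -1): Victor: 1 -> 0. State: Victor=0, Frank=0, Wendy=2, Yara=1
Event 9 (Victor +1): Victor: 0 -> 1. State: Victor=1, Frank=0, Wendy=2, Yara=1

Yara's final count: 1

Answer: 1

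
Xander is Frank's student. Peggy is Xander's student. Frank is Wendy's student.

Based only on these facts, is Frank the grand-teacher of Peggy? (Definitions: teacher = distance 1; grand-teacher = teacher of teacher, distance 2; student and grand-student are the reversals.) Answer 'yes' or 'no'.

Reconstructing the teacher chain from the given facts:
  Wendy -> Frank -> Xander -> Peggy
(each arrow means 'teacher of the next')
Positions in the chain (0 = top):
  position of Wendy: 0
  position of Frank: 1
  position of Xander: 2
  position of Peggy: 3

Frank is at position 1, Peggy is at position 3; signed distance (j - i) = 2.
'grand-teacher' requires j - i = 2. Actual distance is 2, so the relation HOLDS.

Answer: yes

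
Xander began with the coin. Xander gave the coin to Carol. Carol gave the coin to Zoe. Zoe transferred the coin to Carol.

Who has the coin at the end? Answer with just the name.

Answer: Carol

Derivation:
Tracking the coin through each event:
Start: Xander has the coin.
After event 1: Carol has the coin.
After event 2: Zoe has the coin.
After event 3: Carol has the coin.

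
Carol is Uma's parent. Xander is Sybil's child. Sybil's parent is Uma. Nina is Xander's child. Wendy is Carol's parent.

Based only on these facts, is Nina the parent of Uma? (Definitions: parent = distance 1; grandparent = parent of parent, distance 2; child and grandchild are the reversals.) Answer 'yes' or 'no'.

Reconstructing the parent chain from the given facts:
  Wendy -> Carol -> Uma -> Sybil -> Xander -> Nina
(each arrow means 'parent of the next')
Positions in the chain (0 = top):
  position of Wendy: 0
  position of Carol: 1
  position of Uma: 2
  position of Sybil: 3
  position of Xander: 4
  position of Nina: 5

Nina is at position 5, Uma is at position 2; signed distance (j - i) = -3.
'parent' requires j - i = 1. Actual distance is -3, so the relation does NOT hold.

Answer: no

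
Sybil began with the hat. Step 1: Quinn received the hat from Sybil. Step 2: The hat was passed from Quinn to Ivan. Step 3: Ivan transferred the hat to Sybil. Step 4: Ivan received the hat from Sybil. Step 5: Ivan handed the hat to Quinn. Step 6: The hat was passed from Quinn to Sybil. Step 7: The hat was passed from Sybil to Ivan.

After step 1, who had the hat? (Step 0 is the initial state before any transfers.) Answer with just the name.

Answer: Quinn

Derivation:
Tracking the hat holder through step 1:
After step 0 (start): Sybil
After step 1: Quinn

At step 1, the holder is Quinn.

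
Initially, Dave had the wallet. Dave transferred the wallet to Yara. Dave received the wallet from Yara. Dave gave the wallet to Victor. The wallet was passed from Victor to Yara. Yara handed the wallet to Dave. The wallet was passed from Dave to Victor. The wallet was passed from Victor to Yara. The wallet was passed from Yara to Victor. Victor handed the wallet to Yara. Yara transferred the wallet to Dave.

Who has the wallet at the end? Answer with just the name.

Answer: Dave

Derivation:
Tracking the wallet through each event:
Start: Dave has the wallet.
After event 1: Yara has the wallet.
After event 2: Dave has the wallet.
After event 3: Victor has the wallet.
After event 4: Yara has the wallet.
After event 5: Dave has the wallet.
After event 6: Victor has the wallet.
After event 7: Yara has the wallet.
After event 8: Victor has the wallet.
After event 9: Yara has the wallet.
After event 10: Dave has the wallet.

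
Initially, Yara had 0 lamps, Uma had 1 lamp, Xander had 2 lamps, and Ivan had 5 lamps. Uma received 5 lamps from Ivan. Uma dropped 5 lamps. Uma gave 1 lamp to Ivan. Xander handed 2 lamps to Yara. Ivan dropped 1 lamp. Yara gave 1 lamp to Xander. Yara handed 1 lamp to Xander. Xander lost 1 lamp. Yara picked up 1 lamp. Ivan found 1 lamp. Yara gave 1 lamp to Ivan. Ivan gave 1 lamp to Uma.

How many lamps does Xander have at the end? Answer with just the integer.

Tracking counts step by step:
Start: Yara=0, Uma=1, Xander=2, Ivan=5
Event 1 (Ivan -> Uma, 5): Ivan: 5 -> 0, Uma: 1 -> 6. State: Yara=0, Uma=6, Xander=2, Ivan=0
Event 2 (Uma -5): Uma: 6 -> 1. State: Yara=0, Uma=1, Xander=2, Ivan=0
Event 3 (Uma -> Ivan, 1): Uma: 1 -> 0, Ivan: 0 -> 1. State: Yara=0, Uma=0, Xander=2, Ivan=1
Event 4 (Xander -> Yara, 2): Xander: 2 -> 0, Yara: 0 -> 2. State: Yara=2, Uma=0, Xander=0, Ivan=1
Event 5 (Ivan -1): Ivan: 1 -> 0. State: Yara=2, Uma=0, Xander=0, Ivan=0
Event 6 (Yara -> Xander, 1): Yara: 2 -> 1, Xander: 0 -> 1. State: Yara=1, Uma=0, Xander=1, Ivan=0
Event 7 (Yara -> Xander, 1): Yara: 1 -> 0, Xander: 1 -> 2. State: Yara=0, Uma=0, Xander=2, Ivan=0
Event 8 (Xander -1): Xander: 2 -> 1. State: Yara=0, Uma=0, Xander=1, Ivan=0
Event 9 (Yara +1): Yara: 0 -> 1. State: Yara=1, Uma=0, Xander=1, Ivan=0
Event 10 (Ivan +1): Ivan: 0 -> 1. State: Yara=1, Uma=0, Xander=1, Ivan=1
Event 11 (Yara -> Ivan, 1): Yara: 1 -> 0, Ivan: 1 -> 2. State: Yara=0, Uma=0, Xander=1, Ivan=2
Event 12 (Ivan -> Uma, 1): Ivan: 2 -> 1, Uma: 0 -> 1. State: Yara=0, Uma=1, Xander=1, Ivan=1

Xander's final count: 1

Answer: 1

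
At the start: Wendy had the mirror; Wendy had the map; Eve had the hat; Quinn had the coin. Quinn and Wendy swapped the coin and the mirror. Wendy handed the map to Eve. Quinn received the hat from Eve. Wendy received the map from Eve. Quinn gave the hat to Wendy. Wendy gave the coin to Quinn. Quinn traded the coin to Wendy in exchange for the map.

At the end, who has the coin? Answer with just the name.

Answer: Wendy

Derivation:
Tracking all object holders:
Start: mirror:Wendy, map:Wendy, hat:Eve, coin:Quinn
Event 1 (swap coin<->mirror: now coin:Wendy, mirror:Quinn). State: mirror:Quinn, map:Wendy, hat:Eve, coin:Wendy
Event 2 (give map: Wendy -> Eve). State: mirror:Quinn, map:Eve, hat:Eve, coin:Wendy
Event 3 (give hat: Eve -> Quinn). State: mirror:Quinn, map:Eve, hat:Quinn, coin:Wendy
Event 4 (give map: Eve -> Wendy). State: mirror:Quinn, map:Wendy, hat:Quinn, coin:Wendy
Event 5 (give hat: Quinn -> Wendy). State: mirror:Quinn, map:Wendy, hat:Wendy, coin:Wendy
Event 6 (give coin: Wendy -> Quinn). State: mirror:Quinn, map:Wendy, hat:Wendy, coin:Quinn
Event 7 (swap coin<->map: now coin:Wendy, map:Quinn). State: mirror:Quinn, map:Quinn, hat:Wendy, coin:Wendy

Final state: mirror:Quinn, map:Quinn, hat:Wendy, coin:Wendy
The coin is held by Wendy.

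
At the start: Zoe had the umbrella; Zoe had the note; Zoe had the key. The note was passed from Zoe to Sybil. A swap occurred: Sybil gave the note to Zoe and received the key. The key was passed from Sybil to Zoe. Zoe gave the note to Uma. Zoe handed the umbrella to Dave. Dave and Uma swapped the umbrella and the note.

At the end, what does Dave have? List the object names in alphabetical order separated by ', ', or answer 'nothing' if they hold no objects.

Answer: note

Derivation:
Tracking all object holders:
Start: umbrella:Zoe, note:Zoe, key:Zoe
Event 1 (give note: Zoe -> Sybil). State: umbrella:Zoe, note:Sybil, key:Zoe
Event 2 (swap note<->key: now note:Zoe, key:Sybil). State: umbrella:Zoe, note:Zoe, key:Sybil
Event 3 (give key: Sybil -> Zoe). State: umbrella:Zoe, note:Zoe, key:Zoe
Event 4 (give note: Zoe -> Uma). State: umbrella:Zoe, note:Uma, key:Zoe
Event 5 (give umbrella: Zoe -> Dave). State: umbrella:Dave, note:Uma, key:Zoe
Event 6 (swap umbrella<->note: now umbrella:Uma, note:Dave). State: umbrella:Uma, note:Dave, key:Zoe

Final state: umbrella:Uma, note:Dave, key:Zoe
Dave holds: note.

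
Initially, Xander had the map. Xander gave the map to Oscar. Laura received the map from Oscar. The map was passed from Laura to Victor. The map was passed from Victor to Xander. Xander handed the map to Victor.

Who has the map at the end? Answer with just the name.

Tracking the map through each event:
Start: Xander has the map.
After event 1: Oscar has the map.
After event 2: Laura has the map.
After event 3: Victor has the map.
After event 4: Xander has the map.
After event 5: Victor has the map.

Answer: Victor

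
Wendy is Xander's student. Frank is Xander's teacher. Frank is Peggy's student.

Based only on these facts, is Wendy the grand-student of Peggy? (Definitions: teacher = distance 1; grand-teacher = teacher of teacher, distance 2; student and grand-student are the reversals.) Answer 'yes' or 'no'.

Answer: no

Derivation:
Reconstructing the teacher chain from the given facts:
  Peggy -> Frank -> Xander -> Wendy
(each arrow means 'teacher of the next')
Positions in the chain (0 = top):
  position of Peggy: 0
  position of Frank: 1
  position of Xander: 2
  position of Wendy: 3

Wendy is at position 3, Peggy is at position 0; signed distance (j - i) = -3.
'grand-student' requires j - i = -2. Actual distance is -3, so the relation does NOT hold.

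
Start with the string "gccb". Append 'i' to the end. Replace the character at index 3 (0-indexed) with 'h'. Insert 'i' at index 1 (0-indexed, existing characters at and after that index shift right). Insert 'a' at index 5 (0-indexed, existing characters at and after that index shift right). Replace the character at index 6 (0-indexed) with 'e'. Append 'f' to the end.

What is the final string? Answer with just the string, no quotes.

Applying each edit step by step:
Start: "gccb"
Op 1 (append 'i'): "gccb" -> "gccbi"
Op 2 (replace idx 3: 'b' -> 'h'): "gccbi" -> "gcchi"
Op 3 (insert 'i' at idx 1): "gcchi" -> "gicchi"
Op 4 (insert 'a' at idx 5): "gicchi" -> "gicchai"
Op 5 (replace idx 6: 'i' -> 'e'): "gicchai" -> "gicchae"
Op 6 (append 'f'): "gicchae" -> "gicchaef"

Answer: gicchaef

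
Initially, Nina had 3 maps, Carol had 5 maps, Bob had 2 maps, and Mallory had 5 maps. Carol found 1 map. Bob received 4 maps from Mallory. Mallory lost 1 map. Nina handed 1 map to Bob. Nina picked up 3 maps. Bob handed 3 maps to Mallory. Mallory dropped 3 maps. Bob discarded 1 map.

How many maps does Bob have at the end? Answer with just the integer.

Tracking counts step by step:
Start: Nina=3, Carol=5, Bob=2, Mallory=5
Event 1 (Carol +1): Carol: 5 -> 6. State: Nina=3, Carol=6, Bob=2, Mallory=5
Event 2 (Mallory -> Bob, 4): Mallory: 5 -> 1, Bob: 2 -> 6. State: Nina=3, Carol=6, Bob=6, Mallory=1
Event 3 (Mallory -1): Mallory: 1 -> 0. State: Nina=3, Carol=6, Bob=6, Mallory=0
Event 4 (Nina -> Bob, 1): Nina: 3 -> 2, Bob: 6 -> 7. State: Nina=2, Carol=6, Bob=7, Mallory=0
Event 5 (Nina +3): Nina: 2 -> 5. State: Nina=5, Carol=6, Bob=7, Mallory=0
Event 6 (Bob -> Mallory, 3): Bob: 7 -> 4, Mallory: 0 -> 3. State: Nina=5, Carol=6, Bob=4, Mallory=3
Event 7 (Mallory -3): Mallory: 3 -> 0. State: Nina=5, Carol=6, Bob=4, Mallory=0
Event 8 (Bob -1): Bob: 4 -> 3. State: Nina=5, Carol=6, Bob=3, Mallory=0

Bob's final count: 3

Answer: 3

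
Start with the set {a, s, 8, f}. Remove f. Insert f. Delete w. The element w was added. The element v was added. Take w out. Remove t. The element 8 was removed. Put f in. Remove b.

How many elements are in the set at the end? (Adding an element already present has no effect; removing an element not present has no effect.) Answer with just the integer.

Tracking the set through each operation:
Start: {8, a, f, s}
Event 1 (remove f): removed. Set: {8, a, s}
Event 2 (add f): added. Set: {8, a, f, s}
Event 3 (remove w): not present, no change. Set: {8, a, f, s}
Event 4 (add w): added. Set: {8, a, f, s, w}
Event 5 (add v): added. Set: {8, a, f, s, v, w}
Event 6 (remove w): removed. Set: {8, a, f, s, v}
Event 7 (remove t): not present, no change. Set: {8, a, f, s, v}
Event 8 (remove 8): removed. Set: {a, f, s, v}
Event 9 (add f): already present, no change. Set: {a, f, s, v}
Event 10 (remove b): not present, no change. Set: {a, f, s, v}

Final set: {a, f, s, v} (size 4)

Answer: 4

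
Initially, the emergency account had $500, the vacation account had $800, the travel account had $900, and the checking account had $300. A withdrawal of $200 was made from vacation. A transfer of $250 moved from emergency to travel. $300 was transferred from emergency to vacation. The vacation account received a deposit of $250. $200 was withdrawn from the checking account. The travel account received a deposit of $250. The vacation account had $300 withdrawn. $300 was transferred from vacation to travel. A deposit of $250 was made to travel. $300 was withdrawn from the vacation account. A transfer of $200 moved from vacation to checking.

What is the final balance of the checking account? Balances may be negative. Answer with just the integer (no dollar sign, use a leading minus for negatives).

Tracking account balances step by step:
Start: emergency=500, vacation=800, travel=900, checking=300
Event 1 (withdraw 200 from vacation): vacation: 800 - 200 = 600. Balances: emergency=500, vacation=600, travel=900, checking=300
Event 2 (transfer 250 emergency -> travel): emergency: 500 - 250 = 250, travel: 900 + 250 = 1150. Balances: emergency=250, vacation=600, travel=1150, checking=300
Event 3 (transfer 300 emergency -> vacation): emergency: 250 - 300 = -50, vacation: 600 + 300 = 900. Balances: emergency=-50, vacation=900, travel=1150, checking=300
Event 4 (deposit 250 to vacation): vacation: 900 + 250 = 1150. Balances: emergency=-50, vacation=1150, travel=1150, checking=300
Event 5 (withdraw 200 from checking): checking: 300 - 200 = 100. Balances: emergency=-50, vacation=1150, travel=1150, checking=100
Event 6 (deposit 250 to travel): travel: 1150 + 250 = 1400. Balances: emergency=-50, vacation=1150, travel=1400, checking=100
Event 7 (withdraw 300 from vacation): vacation: 1150 - 300 = 850. Balances: emergency=-50, vacation=850, travel=1400, checking=100
Event 8 (transfer 300 vacation -> travel): vacation: 850 - 300 = 550, travel: 1400 + 300 = 1700. Balances: emergency=-50, vacation=550, travel=1700, checking=100
Event 9 (deposit 250 to travel): travel: 1700 + 250 = 1950. Balances: emergency=-50, vacation=550, travel=1950, checking=100
Event 10 (withdraw 300 from vacation): vacation: 550 - 300 = 250. Balances: emergency=-50, vacation=250, travel=1950, checking=100
Event 11 (transfer 200 vacation -> checking): vacation: 250 - 200 = 50, checking: 100 + 200 = 300. Balances: emergency=-50, vacation=50, travel=1950, checking=300

Final balance of checking: 300

Answer: 300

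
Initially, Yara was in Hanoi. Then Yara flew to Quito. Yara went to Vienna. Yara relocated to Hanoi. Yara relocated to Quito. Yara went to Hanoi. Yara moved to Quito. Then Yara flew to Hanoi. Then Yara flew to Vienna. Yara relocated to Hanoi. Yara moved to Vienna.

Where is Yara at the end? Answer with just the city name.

Tracking Yara's location:
Start: Yara is in Hanoi.
After move 1: Hanoi -> Quito. Yara is in Quito.
After move 2: Quito -> Vienna. Yara is in Vienna.
After move 3: Vienna -> Hanoi. Yara is in Hanoi.
After move 4: Hanoi -> Quito. Yara is in Quito.
After move 5: Quito -> Hanoi. Yara is in Hanoi.
After move 6: Hanoi -> Quito. Yara is in Quito.
After move 7: Quito -> Hanoi. Yara is in Hanoi.
After move 8: Hanoi -> Vienna. Yara is in Vienna.
After move 9: Vienna -> Hanoi. Yara is in Hanoi.
After move 10: Hanoi -> Vienna. Yara is in Vienna.

Answer: Vienna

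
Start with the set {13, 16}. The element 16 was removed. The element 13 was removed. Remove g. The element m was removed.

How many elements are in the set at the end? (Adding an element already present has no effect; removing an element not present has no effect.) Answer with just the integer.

Tracking the set through each operation:
Start: {13, 16}
Event 1 (remove 16): removed. Set: {13}
Event 2 (remove 13): removed. Set: {}
Event 3 (remove g): not present, no change. Set: {}
Event 4 (remove m): not present, no change. Set: {}

Final set: {} (size 0)

Answer: 0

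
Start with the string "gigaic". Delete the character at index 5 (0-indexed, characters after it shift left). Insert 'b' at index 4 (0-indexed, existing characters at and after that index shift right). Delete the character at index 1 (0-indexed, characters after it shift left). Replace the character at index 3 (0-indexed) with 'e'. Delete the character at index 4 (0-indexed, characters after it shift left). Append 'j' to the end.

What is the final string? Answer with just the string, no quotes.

Answer: ggaej

Derivation:
Applying each edit step by step:
Start: "gigaic"
Op 1 (delete idx 5 = 'c'): "gigaic" -> "gigai"
Op 2 (insert 'b' at idx 4): "gigai" -> "gigabi"
Op 3 (delete idx 1 = 'i'): "gigabi" -> "ggabi"
Op 4 (replace idx 3: 'b' -> 'e'): "ggabi" -> "ggaei"
Op 5 (delete idx 4 = 'i'): "ggaei" -> "ggae"
Op 6 (append 'j'): "ggae" -> "ggaej"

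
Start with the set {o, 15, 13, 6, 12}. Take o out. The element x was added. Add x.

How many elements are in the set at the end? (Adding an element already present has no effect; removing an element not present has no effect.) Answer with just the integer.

Tracking the set through each operation:
Start: {12, 13, 15, 6, o}
Event 1 (remove o): removed. Set: {12, 13, 15, 6}
Event 2 (add x): added. Set: {12, 13, 15, 6, x}
Event 3 (add x): already present, no change. Set: {12, 13, 15, 6, x}

Final set: {12, 13, 15, 6, x} (size 5)

Answer: 5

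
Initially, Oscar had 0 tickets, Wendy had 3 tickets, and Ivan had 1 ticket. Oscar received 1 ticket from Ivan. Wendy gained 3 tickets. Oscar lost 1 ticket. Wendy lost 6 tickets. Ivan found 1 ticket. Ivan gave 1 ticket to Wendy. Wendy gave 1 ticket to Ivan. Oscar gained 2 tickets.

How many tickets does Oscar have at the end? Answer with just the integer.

Answer: 2

Derivation:
Tracking counts step by step:
Start: Oscar=0, Wendy=3, Ivan=1
Event 1 (Ivan -> Oscar, 1): Ivan: 1 -> 0, Oscar: 0 -> 1. State: Oscar=1, Wendy=3, Ivan=0
Event 2 (Wendy +3): Wendy: 3 -> 6. State: Oscar=1, Wendy=6, Ivan=0
Event 3 (Oscar -1): Oscar: 1 -> 0. State: Oscar=0, Wendy=6, Ivan=0
Event 4 (Wendy -6): Wendy: 6 -> 0. State: Oscar=0, Wendy=0, Ivan=0
Event 5 (Ivan +1): Ivan: 0 -> 1. State: Oscar=0, Wendy=0, Ivan=1
Event 6 (Ivan -> Wendy, 1): Ivan: 1 -> 0, Wendy: 0 -> 1. State: Oscar=0, Wendy=1, Ivan=0
Event 7 (Wendy -> Ivan, 1): Wendy: 1 -> 0, Ivan: 0 -> 1. State: Oscar=0, Wendy=0, Ivan=1
Event 8 (Oscar +2): Oscar: 0 -> 2. State: Oscar=2, Wendy=0, Ivan=1

Oscar's final count: 2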